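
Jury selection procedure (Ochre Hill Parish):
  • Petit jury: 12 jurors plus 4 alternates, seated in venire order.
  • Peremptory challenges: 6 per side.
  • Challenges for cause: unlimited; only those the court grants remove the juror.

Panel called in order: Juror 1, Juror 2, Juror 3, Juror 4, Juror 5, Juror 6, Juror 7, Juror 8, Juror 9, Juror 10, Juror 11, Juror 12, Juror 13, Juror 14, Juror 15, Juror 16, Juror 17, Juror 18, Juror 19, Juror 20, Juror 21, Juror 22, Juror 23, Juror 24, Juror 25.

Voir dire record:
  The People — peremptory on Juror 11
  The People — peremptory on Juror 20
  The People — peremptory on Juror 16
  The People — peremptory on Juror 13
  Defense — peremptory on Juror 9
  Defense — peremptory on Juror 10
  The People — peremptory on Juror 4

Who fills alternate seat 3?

22

Removed: #4, #9, #10, #11, #13, #16, #20.
Seating in order: seats 1–12 → #1, #2, #3, #5, #6, #7, #8, #12, #14, #15, #17, #18; alternates → #19, #21, #22, #23.
So alternate 3 is #22.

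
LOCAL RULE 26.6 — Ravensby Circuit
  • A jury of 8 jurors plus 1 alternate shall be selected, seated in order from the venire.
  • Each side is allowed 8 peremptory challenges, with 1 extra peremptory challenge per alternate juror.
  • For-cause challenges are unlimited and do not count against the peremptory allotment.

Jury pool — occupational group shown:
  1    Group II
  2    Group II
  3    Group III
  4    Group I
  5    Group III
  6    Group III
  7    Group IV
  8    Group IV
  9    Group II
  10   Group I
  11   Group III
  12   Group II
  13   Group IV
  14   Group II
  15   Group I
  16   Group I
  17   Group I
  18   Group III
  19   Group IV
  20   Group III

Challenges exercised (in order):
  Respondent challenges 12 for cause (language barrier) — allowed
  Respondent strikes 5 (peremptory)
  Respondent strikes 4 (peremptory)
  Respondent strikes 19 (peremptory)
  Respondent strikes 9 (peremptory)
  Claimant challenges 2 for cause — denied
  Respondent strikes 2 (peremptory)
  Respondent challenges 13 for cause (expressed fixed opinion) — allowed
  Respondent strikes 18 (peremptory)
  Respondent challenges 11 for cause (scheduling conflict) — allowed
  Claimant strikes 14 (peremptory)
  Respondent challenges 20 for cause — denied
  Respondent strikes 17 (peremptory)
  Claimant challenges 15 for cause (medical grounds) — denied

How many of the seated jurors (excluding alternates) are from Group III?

Removed: #2, #4, #5, #9, #11, #12, #13, #14, #17, #18, #19.
Seated jurors 1–8: #1, #3, #6, #7, #8, #10, #15, #16 (alternates #20 not counted).
Of those, in Group III: #3, #6 → 2.

2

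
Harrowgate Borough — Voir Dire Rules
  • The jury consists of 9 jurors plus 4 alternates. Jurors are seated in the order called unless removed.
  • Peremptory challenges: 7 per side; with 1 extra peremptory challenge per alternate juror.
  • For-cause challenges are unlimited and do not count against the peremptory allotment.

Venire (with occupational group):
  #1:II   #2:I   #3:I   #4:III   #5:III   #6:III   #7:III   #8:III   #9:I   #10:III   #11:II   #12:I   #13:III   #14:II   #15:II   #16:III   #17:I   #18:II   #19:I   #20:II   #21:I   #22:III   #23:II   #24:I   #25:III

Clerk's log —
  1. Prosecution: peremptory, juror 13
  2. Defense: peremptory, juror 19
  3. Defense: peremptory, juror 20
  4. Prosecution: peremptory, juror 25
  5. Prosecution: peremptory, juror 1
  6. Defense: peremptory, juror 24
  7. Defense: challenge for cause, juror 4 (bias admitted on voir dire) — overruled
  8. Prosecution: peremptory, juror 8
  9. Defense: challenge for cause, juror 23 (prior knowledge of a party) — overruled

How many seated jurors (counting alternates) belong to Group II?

3

Removed: #1, #8, #13, #19, #20, #24, #25.
Seated (13 incl. alternates): #2, #3, #4, #5, #6, #7, #9, #10, #11, #12, #14, #15, #16.
Of those, in Group II: #11, #14, #15 → 3.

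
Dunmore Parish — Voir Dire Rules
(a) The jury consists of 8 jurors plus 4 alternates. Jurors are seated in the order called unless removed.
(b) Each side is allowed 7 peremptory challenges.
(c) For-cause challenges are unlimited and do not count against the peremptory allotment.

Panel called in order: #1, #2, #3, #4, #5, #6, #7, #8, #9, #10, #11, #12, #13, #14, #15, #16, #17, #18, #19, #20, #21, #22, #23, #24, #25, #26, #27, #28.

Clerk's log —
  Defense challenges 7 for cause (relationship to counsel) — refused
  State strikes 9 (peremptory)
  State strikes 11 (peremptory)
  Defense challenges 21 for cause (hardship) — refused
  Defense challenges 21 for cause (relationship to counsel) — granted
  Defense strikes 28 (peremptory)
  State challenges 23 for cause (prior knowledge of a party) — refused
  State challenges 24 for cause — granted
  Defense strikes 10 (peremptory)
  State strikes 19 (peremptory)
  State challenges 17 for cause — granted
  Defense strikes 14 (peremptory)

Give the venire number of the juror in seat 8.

8

Removed: #9, #10, #11, #14, #17, #19, #21, #24, #28. (#7, #23 stay — for-cause denied.)
Seating in order: seats 1–8 → #1, #2, #3, #4, #5, #6, #7, #8; alternates → #12, #13, #15, #16.
So seat 8 is #8.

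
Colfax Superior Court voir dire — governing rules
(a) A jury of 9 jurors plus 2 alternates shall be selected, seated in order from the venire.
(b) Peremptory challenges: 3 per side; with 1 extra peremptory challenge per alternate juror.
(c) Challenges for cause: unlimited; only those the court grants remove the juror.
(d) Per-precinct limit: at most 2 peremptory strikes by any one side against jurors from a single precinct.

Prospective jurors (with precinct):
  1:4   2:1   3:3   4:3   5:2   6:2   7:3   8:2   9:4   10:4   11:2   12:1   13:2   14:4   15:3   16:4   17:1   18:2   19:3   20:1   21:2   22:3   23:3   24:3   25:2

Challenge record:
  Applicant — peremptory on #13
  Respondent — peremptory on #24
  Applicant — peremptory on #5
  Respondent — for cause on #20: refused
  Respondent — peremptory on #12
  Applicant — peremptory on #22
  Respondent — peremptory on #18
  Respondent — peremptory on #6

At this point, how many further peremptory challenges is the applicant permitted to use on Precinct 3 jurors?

1

Applicant peremptories so far: #13, #5, #22 — 3 of 5 used, 2 left overall.
Against Precinct 3: #22 — 1 used; per-precinct cap 2 leaves 1.
Binding limit: min(2, 1) = 1.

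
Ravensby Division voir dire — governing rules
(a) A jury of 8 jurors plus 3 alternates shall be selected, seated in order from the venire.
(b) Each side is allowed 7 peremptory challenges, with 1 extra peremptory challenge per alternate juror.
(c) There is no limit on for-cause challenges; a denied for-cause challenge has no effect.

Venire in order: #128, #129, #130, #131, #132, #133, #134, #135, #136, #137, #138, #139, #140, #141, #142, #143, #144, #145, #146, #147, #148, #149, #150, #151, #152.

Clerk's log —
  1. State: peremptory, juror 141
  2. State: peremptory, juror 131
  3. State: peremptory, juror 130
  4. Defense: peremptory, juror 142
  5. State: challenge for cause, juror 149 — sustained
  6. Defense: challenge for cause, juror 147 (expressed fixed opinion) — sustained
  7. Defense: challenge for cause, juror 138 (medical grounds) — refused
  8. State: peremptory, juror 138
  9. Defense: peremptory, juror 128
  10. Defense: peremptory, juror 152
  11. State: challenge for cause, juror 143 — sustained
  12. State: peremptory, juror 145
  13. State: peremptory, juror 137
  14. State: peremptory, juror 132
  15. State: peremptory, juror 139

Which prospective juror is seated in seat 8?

146

Removed: #128, #130, #131, #132, #137, #138, #139, #141, #142, #143, #145, #147, #149, #152.
Seating in order: seats 1–8 → #129, #133, #134, #135, #136, #140, #144, #146; alternates → #148, #150, #151.
So seat 8 is #146.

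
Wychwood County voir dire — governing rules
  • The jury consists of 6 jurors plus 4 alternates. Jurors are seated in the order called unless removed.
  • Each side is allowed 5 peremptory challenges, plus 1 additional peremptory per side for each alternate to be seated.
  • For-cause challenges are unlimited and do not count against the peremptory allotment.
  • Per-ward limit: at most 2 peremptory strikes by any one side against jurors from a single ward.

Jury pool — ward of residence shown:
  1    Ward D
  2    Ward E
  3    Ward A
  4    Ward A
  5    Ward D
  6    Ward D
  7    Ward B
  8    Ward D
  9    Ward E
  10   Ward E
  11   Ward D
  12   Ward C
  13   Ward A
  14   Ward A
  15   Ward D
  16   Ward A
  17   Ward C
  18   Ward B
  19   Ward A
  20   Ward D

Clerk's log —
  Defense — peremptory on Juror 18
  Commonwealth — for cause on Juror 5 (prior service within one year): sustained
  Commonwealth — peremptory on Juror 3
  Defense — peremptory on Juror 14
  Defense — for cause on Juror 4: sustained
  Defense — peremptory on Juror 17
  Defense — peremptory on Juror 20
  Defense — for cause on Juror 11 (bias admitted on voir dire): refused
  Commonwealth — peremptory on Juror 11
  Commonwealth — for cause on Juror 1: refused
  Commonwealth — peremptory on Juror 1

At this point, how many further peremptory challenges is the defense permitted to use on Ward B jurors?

1

Defense peremptories so far: #18, #14, #17, #20 — 4 of 9 used, 5 left overall.
Against Ward B: #18 — 1 used; per-ward cap 2 leaves 1.
Binding limit: min(5, 1) = 1.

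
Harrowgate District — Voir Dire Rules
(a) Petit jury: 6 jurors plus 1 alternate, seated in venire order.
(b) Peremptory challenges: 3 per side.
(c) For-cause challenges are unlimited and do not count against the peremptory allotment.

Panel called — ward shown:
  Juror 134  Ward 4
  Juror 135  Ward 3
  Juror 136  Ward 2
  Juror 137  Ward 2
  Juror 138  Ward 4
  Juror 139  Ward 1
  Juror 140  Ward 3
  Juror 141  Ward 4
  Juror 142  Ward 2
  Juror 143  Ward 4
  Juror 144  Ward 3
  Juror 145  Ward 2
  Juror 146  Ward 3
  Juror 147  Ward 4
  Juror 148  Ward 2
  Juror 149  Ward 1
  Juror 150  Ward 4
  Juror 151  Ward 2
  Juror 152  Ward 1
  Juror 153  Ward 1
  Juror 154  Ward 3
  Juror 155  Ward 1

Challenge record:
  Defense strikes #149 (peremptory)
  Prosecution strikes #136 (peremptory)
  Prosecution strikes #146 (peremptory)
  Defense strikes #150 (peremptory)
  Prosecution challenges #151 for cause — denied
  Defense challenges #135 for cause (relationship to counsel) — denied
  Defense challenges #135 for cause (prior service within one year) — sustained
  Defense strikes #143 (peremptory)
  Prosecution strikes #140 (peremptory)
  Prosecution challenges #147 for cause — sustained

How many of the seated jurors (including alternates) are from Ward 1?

Removed: #135, #136, #140, #143, #146, #147, #149, #150.
Seated (7 incl. alternates): #134, #137, #138, #139, #141, #142, #144.
Of those, in Ward 1: #139 → 1.

1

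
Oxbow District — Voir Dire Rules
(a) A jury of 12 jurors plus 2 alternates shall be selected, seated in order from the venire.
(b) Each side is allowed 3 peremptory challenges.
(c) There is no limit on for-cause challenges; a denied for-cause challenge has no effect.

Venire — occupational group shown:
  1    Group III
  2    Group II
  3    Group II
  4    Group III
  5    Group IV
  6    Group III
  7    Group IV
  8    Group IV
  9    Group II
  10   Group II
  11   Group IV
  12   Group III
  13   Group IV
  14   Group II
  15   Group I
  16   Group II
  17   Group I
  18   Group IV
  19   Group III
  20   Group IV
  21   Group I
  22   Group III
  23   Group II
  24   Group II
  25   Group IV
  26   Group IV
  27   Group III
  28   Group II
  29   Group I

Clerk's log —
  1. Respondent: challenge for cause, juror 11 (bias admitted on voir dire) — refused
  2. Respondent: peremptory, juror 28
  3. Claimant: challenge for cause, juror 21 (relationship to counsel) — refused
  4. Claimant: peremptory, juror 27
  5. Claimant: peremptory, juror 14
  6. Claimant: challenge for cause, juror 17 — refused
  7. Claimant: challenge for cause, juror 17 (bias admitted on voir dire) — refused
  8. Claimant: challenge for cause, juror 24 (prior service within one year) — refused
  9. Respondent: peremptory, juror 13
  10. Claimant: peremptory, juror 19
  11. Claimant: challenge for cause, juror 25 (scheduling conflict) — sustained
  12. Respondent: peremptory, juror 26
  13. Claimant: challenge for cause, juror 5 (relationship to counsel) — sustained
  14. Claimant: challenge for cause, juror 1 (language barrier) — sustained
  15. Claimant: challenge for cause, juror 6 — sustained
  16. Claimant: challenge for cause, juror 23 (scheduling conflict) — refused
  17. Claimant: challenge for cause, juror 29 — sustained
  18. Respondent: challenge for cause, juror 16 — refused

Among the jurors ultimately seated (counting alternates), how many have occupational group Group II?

5

Removed: #1, #5, #6, #13, #14, #19, #25, #26, #27, #28, #29.
Seated (14 incl. alternates): #2, #3, #4, #7, #8, #9, #10, #11, #12, #15, #16, #17, #18, #20.
Of those, in Group II: #2, #3, #9, #10, #16 → 5.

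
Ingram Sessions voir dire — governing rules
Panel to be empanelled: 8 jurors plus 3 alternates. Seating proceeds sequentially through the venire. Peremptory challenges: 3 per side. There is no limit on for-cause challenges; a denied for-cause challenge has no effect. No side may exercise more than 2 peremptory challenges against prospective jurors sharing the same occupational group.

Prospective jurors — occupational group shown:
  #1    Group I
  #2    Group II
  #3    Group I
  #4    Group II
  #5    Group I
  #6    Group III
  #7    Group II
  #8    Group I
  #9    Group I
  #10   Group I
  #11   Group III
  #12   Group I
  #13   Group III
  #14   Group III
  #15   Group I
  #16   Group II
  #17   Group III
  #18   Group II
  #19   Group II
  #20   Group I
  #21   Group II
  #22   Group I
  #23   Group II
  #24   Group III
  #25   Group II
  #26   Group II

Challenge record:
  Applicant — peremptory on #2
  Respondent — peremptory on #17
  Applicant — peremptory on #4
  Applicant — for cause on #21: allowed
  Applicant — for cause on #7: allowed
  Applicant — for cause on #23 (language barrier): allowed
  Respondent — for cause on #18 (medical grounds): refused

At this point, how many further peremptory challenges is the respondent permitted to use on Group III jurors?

Respondent peremptories so far: #17 — 1 of 3 used, 2 left overall.
Against Group III: #17 — 1 used; per-group cap 2 leaves 1.
Binding limit: min(2, 1) = 1.

1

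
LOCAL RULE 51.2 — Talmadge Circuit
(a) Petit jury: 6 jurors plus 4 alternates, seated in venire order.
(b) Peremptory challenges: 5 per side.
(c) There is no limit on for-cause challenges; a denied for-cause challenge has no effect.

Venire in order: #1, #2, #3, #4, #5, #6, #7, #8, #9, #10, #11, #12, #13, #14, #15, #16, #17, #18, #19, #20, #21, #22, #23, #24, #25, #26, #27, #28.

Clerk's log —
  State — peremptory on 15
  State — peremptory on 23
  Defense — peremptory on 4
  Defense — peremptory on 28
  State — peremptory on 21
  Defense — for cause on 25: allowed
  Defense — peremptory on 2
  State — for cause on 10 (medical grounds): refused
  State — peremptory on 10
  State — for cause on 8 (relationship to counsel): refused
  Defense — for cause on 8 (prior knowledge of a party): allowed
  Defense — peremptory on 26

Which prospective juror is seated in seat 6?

9

Removed: #2, #4, #8, #10, #15, #21, #23, #25, #26, #28.
Seating in order: seats 1–6 → #1, #3, #5, #6, #7, #9; alternates → #11, #12, #13, #14.
So seat 6 is #9.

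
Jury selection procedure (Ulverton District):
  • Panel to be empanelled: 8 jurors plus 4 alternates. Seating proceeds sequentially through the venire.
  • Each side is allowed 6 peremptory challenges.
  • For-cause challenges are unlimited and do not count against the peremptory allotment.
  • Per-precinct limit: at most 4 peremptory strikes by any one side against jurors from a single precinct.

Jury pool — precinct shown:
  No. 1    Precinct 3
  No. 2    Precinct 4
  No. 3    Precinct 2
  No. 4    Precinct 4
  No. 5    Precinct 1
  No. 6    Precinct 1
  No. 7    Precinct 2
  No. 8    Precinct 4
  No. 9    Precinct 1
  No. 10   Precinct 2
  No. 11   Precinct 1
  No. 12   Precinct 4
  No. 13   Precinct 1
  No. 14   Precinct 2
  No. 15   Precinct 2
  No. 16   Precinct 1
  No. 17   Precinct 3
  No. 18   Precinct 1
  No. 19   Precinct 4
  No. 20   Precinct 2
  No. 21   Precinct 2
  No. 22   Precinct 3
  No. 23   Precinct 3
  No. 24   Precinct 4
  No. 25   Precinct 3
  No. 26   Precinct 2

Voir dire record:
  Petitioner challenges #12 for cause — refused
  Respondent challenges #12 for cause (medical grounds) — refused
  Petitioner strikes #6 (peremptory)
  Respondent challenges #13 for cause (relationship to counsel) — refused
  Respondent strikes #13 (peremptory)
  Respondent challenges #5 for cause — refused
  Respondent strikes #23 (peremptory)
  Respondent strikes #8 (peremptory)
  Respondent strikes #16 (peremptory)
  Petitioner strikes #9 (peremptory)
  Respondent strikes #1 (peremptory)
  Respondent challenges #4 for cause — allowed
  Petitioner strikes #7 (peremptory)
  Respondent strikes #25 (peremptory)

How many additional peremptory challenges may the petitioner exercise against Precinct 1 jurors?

2

Petitioner peremptories so far: #6, #9, #7 — 3 of 6 used, 3 left overall.
Against Precinct 1: #6, #9 — 2 used; per-precinct cap 4 leaves 2.
Binding limit: min(3, 2) = 2.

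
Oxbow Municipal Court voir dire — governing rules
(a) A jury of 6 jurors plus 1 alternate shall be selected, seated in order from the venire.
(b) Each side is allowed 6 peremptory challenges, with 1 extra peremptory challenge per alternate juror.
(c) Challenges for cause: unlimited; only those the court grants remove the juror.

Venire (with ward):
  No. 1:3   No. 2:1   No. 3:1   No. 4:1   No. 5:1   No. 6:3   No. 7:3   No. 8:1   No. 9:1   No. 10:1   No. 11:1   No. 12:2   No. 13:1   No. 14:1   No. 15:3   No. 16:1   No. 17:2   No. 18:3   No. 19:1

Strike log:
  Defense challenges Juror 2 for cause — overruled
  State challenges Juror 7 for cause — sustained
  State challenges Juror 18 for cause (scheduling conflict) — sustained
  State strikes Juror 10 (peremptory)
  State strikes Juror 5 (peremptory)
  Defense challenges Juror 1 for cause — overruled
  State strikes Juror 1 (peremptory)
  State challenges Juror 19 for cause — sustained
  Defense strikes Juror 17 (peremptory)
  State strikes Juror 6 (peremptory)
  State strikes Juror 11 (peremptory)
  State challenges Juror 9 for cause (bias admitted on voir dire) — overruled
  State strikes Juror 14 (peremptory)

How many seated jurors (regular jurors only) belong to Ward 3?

Removed: #1, #5, #6, #7, #10, #11, #14, #17, #18, #19.
Seated jurors 1–6: #2, #3, #4, #8, #9, #12 (alternates #13 not counted).
None of those are in Ward 3 → 0.

0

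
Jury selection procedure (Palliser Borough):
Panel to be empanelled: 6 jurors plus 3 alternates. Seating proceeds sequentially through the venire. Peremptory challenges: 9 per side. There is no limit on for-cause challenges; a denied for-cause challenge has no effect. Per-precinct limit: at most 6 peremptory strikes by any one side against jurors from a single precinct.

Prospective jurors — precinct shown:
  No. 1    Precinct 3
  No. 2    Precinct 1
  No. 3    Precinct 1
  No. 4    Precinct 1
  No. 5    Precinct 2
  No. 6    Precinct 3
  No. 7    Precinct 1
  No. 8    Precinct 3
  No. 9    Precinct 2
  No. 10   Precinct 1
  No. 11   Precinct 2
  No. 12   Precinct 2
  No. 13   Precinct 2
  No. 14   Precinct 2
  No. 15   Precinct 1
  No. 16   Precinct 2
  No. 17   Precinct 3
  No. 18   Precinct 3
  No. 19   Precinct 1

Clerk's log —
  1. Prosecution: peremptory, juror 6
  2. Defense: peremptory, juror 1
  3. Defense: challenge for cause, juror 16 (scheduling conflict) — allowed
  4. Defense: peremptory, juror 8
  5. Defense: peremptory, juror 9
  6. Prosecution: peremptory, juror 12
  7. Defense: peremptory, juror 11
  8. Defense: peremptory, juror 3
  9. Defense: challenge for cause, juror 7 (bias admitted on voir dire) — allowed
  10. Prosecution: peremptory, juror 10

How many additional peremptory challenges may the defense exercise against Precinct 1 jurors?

4

Defense peremptories so far: #1, #8, #9, #11, #3 — 5 of 9 used, 4 left overall.
Against Precinct 1: #3 — 1 used; per-precinct cap 6 leaves 5.
Binding limit: min(4, 5) = 4.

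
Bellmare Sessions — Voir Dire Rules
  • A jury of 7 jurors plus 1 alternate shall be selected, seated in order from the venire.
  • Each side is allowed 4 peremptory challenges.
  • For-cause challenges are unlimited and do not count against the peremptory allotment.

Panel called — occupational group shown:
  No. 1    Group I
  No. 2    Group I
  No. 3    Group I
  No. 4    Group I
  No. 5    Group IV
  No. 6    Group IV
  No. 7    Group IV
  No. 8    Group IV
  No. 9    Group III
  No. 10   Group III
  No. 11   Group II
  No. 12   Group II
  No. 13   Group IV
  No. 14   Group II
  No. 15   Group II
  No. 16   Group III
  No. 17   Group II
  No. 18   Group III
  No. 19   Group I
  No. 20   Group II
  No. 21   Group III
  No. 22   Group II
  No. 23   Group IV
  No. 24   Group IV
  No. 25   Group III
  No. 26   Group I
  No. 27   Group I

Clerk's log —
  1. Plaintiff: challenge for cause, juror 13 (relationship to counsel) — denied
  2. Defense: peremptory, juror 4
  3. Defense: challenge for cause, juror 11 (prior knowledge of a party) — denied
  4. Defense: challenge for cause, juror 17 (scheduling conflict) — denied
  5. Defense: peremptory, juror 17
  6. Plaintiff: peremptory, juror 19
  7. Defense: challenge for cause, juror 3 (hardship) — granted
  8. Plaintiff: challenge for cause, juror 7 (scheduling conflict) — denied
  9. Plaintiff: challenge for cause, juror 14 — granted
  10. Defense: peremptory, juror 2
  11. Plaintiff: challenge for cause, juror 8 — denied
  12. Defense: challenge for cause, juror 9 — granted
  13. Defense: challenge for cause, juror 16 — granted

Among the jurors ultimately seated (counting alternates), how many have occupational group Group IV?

4

Removed: #2, #3, #4, #9, #14, #16, #17, #19.
Seated (8 incl. alternates): #1, #5, #6, #7, #8, #10, #11, #12.
Of those, in Group IV: #5, #6, #7, #8 → 4.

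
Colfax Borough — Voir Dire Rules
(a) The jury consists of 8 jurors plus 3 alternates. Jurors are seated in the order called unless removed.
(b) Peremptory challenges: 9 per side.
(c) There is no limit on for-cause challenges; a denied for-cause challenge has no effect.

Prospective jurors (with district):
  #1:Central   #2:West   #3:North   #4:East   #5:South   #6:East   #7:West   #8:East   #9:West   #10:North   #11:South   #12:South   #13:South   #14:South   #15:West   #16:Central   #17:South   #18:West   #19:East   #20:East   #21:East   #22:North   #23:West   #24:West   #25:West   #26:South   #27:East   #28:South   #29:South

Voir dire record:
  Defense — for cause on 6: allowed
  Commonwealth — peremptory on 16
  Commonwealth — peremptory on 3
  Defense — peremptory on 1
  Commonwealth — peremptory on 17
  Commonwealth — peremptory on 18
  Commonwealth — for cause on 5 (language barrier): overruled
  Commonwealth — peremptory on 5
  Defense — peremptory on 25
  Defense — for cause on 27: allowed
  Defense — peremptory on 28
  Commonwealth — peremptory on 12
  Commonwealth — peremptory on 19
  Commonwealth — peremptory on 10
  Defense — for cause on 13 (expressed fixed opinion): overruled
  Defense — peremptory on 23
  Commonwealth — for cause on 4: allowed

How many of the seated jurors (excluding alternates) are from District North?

0

Removed: #1, #3, #4, #5, #6, #10, #12, #16, #17, #18, #19, #23, #25, #27, #28.
Seated jurors 1–8: #2, #7, #8, #9, #11, #13, #14, #15 (alternates #20, #21, #22 not counted).
None of those are in District North → 0.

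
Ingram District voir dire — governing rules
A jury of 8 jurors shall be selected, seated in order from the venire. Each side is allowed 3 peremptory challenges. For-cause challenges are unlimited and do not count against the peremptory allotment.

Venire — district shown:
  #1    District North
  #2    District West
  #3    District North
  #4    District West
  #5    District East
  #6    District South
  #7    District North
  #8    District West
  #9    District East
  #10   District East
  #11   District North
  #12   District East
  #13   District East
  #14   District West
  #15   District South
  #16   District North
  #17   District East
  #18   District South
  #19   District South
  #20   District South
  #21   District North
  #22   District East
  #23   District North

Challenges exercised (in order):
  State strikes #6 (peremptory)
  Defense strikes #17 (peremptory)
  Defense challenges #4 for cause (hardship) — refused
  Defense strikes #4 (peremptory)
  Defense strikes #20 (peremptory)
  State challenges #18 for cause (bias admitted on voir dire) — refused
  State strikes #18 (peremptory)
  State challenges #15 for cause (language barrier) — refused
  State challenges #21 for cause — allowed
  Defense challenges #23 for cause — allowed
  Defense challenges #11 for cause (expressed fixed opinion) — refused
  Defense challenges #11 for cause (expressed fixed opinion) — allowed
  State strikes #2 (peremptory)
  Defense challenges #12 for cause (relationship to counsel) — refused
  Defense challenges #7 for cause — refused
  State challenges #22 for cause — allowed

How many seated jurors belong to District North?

3

Removed: #2, #4, #6, #11, #17, #18, #20, #21, #22, #23.
Seated jurors 1–8: #1, #3, #5, #7, #8, #9, #10, #12.
Of those, in District North: #1, #3, #7 → 3.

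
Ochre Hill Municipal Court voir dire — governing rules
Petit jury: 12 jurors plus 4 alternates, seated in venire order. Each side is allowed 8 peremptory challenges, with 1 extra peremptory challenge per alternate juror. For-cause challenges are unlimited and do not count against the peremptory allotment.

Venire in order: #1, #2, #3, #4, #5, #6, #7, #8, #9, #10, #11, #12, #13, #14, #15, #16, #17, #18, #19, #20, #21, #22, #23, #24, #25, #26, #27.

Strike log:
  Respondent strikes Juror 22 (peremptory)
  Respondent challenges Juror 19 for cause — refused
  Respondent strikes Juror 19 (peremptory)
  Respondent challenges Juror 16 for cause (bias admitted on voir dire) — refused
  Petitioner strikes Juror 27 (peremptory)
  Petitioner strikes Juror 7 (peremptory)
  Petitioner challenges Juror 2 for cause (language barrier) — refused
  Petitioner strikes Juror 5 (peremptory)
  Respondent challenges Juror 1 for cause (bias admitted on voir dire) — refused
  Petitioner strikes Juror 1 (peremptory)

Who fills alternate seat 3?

18

Removed: #1, #5, #7, #19, #22, #27. (#2, #16 stay — for-cause denied.)
Seating in order: seats 1–12 → #2, #3, #4, #6, #8, #9, #10, #11, #12, #13, #14, #15; alternates → #16, #17, #18, #20.
So alternate 3 is #18.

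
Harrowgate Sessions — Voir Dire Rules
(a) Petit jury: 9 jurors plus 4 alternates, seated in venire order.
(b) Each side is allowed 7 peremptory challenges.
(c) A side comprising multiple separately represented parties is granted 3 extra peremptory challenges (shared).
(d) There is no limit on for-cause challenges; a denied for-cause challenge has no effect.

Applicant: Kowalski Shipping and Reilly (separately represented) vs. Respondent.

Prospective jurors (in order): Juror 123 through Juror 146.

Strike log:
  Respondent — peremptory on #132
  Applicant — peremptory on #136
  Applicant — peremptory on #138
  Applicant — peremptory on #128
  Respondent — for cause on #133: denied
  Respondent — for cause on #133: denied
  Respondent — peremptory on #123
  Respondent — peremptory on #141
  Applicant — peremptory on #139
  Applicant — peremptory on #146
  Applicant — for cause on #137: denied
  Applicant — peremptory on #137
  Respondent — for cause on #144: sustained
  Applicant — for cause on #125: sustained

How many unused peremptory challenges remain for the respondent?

Respondent allotment: 7.
Respondent peremptories used: #132, #123, #141 — 3 (for-cause on #133, #133, #144 don't count).
Remaining: 7 − 3 = 4.

4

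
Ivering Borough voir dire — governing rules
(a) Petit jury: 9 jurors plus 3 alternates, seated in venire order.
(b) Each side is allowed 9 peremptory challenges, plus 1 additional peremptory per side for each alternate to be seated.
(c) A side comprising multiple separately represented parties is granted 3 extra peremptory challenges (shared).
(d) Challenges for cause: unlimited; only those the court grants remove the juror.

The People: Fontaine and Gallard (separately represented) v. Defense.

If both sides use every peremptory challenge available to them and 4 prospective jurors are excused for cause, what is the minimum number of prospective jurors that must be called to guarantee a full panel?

Seats to fill: 9 + 3 alternates = 12.
Peremptories — The People: 9 + 1×3 + 3 = 15; Defense: 9 + 1×3 = 12; total 27.
For-cause removals: 4.
Minimum venire: 12 + 27 + 4 = 43.

43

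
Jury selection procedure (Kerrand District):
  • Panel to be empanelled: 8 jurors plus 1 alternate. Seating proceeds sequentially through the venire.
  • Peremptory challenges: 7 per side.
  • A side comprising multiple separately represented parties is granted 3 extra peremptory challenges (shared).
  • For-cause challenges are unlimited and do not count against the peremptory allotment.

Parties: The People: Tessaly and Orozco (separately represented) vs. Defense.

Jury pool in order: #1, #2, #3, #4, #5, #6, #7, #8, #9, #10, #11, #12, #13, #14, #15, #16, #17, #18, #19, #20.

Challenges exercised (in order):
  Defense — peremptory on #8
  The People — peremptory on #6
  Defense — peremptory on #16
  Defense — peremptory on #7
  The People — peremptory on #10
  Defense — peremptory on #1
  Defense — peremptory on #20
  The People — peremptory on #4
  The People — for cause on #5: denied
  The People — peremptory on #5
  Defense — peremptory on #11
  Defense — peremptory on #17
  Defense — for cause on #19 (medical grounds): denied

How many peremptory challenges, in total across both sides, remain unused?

The People allotment: 7 base + 3 multi-party = 10. Defense allotment: 7.
The People peremptories used: #6, #10, #4, #5 — 4 (the for-cause on #5 doesn't count).
Defense peremptories used: #8, #16, #7, #1, #20, #11, #17 — 7 (the for-cause on #19 doesn't count).
Remaining: (10 − 4) + (7 − 7) = 6.

6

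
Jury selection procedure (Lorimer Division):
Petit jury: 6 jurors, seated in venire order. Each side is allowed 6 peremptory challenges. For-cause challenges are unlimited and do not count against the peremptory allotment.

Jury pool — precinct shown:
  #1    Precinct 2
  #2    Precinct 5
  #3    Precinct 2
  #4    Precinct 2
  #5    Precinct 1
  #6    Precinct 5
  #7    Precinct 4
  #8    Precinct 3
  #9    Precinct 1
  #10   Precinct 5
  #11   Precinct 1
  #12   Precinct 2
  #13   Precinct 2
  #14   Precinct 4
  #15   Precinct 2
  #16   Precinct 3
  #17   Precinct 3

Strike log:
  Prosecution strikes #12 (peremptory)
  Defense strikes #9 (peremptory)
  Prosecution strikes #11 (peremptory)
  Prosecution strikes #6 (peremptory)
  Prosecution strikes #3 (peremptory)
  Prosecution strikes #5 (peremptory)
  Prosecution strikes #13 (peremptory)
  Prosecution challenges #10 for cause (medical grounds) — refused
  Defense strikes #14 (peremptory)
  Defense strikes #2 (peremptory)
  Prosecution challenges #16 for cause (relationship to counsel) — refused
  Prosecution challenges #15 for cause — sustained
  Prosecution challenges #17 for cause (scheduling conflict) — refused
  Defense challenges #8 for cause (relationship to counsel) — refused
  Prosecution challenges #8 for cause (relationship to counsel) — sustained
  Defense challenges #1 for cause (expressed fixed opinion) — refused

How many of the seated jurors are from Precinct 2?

2

Removed: #2, #3, #5, #6, #8, #9, #11, #12, #13, #14, #15.
Seated jurors 1–6: #1, #4, #7, #10, #16, #17.
Of those, in Precinct 2: #1, #4 → 2.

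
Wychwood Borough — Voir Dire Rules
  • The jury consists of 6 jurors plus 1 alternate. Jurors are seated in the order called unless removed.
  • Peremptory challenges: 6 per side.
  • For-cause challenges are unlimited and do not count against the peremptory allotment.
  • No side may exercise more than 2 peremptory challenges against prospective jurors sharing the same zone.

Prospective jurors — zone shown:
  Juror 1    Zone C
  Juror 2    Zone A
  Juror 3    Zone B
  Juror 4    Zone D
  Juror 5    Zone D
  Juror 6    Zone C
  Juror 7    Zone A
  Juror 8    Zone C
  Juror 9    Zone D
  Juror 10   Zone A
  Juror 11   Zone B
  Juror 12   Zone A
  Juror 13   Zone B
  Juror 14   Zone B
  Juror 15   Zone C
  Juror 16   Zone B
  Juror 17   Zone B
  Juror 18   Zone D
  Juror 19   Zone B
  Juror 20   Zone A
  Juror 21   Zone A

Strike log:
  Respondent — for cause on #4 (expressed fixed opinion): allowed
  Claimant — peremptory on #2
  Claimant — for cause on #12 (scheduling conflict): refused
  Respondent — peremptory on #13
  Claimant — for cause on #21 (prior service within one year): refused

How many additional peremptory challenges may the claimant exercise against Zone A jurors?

1

Claimant peremptories so far: #2 — 1 of 6 used, 5 left overall.
Against Zone A: #2 — 1 used; per-zone cap 2 leaves 1.
Binding limit: min(5, 1) = 1.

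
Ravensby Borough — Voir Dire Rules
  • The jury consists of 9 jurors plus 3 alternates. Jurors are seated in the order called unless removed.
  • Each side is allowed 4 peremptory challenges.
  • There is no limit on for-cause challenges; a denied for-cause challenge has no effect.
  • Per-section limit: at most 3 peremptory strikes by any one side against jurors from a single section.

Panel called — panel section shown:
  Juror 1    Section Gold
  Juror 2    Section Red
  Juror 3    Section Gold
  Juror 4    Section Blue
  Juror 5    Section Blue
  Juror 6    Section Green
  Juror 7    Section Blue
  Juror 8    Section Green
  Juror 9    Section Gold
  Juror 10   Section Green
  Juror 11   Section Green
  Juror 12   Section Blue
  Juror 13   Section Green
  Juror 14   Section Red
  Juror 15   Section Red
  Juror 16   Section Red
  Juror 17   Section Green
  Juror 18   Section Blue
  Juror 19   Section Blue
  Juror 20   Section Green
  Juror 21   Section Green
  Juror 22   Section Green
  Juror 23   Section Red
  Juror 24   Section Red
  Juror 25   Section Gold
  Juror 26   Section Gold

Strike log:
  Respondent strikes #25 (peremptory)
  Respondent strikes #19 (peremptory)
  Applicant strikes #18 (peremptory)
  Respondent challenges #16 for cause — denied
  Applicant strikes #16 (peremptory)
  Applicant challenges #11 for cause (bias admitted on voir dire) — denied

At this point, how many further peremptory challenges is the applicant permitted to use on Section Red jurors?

Applicant peremptories so far: #18, #16 — 2 of 4 used, 2 left overall.
Against Section Red: #16 — 1 used; per-section cap 3 leaves 2.
Binding limit: min(2, 2) = 2.

2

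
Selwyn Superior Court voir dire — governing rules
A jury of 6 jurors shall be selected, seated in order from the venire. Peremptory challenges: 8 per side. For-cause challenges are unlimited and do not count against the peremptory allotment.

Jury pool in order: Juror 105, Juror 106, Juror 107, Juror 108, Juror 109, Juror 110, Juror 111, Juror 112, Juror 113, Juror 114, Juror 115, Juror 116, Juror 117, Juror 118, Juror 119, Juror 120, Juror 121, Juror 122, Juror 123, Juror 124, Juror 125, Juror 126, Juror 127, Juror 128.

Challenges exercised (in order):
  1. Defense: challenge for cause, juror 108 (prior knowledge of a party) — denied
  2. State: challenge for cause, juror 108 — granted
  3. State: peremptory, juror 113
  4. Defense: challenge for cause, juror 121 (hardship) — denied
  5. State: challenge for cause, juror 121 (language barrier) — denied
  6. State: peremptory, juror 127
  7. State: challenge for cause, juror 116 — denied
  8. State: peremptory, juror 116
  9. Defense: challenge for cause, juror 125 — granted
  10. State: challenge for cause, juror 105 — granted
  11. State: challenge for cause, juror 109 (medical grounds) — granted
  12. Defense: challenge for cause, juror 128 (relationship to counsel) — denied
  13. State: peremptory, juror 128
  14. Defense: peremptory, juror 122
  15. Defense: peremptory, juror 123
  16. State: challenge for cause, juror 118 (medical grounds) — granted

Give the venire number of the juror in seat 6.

114

Removed: #105, #108, #109, #113, #116, #118, #122, #123, #125, #127, #128. (#121 stays — for-cause denied.)
Filling seats in venire order through position 6: #106, #107, #110, #111, #112, #114.
So seat 6 is #114.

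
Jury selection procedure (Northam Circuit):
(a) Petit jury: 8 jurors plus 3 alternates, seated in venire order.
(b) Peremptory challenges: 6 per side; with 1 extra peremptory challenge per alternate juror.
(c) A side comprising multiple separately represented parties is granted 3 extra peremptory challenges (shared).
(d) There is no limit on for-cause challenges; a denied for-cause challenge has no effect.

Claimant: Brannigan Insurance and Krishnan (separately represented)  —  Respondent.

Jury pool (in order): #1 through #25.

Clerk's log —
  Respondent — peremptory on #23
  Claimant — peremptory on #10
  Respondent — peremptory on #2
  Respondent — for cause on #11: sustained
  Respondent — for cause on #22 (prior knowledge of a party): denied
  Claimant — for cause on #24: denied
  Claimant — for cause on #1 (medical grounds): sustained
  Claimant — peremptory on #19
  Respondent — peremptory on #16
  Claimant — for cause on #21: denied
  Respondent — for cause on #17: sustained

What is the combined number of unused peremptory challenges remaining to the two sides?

Claimant allotment: 6 base + 1 × 3 alternates + 3 multi-party = 12. Respondent allotment: 6 base + 1 × 3 alternates = 9.
Claimant peremptories used: #10, #19 — 2 (for-cause on #24, #1, #21 don't count).
Respondent peremptories used: #23, #2, #16 — 3 (for-cause on #11, #22, #17 don't count).
Remaining: (12 − 2) + (9 − 3) = 16.

16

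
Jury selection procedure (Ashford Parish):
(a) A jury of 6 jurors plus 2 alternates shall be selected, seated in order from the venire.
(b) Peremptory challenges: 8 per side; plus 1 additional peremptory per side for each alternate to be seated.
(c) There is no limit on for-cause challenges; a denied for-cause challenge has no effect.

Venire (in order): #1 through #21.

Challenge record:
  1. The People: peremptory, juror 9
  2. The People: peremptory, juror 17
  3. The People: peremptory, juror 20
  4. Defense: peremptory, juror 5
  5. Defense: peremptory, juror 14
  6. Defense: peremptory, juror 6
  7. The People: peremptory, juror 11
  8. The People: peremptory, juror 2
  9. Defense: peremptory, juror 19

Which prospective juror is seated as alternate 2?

Removed: #2, #5, #6, #9, #11, #14, #17, #19, #20.
Seating in order: seats 1–6 → #1, #3, #4, #7, #8, #10; alternates → #12, #13.
So alternate 2 is #13.

13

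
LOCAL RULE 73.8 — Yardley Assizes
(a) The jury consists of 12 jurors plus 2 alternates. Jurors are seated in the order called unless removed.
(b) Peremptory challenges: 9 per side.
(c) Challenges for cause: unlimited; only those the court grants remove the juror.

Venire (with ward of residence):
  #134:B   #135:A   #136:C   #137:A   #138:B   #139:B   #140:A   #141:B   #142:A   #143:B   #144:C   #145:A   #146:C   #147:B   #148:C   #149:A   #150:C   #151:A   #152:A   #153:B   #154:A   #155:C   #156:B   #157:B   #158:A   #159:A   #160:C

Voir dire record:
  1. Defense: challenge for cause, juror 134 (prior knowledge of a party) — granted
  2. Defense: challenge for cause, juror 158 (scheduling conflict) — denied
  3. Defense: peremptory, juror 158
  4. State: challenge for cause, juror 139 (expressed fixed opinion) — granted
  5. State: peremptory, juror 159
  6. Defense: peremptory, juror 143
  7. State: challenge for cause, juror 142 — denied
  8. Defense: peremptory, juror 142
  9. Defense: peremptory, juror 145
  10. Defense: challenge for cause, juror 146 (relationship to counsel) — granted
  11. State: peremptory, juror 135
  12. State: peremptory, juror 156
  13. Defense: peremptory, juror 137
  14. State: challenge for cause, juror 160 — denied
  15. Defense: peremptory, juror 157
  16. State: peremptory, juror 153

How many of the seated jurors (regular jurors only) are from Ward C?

Removed: #134, #135, #137, #139, #142, #143, #145, #146, #153, #156, #157, #158, #159.
Seated jurors 1–12: #136, #138, #140, #141, #144, #147, #148, #149, #150, #151, #152, #154 (alternates #155, #160 not counted).
Of those, in Ward C: #136, #144, #148, #150 → 4.

4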